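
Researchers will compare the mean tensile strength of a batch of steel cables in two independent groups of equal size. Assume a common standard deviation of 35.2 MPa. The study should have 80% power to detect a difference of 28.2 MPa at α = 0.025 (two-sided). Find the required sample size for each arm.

For two equal groups, n per group = 2·((z_{α/2} + z_β)·σ/δ)².
z_{α/2} = 2.241; z_β = 0.842 (power 80%).
n = 2 × (3.083 × 35.2 / 28.2)² = 2 × 14.81 = 29.62
Round up: n = 30 per group.

30 per group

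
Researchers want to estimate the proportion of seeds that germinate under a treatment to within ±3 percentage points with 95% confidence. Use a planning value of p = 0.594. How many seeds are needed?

1030

For a proportion with margin E = 0.03 at 95% confidence, z = 1.960.
n = p̂(1−p̂)(z/E)² = 0.594 × 0.406 × (1.960/0.03)² = 1029.40
Round up: n = 1030.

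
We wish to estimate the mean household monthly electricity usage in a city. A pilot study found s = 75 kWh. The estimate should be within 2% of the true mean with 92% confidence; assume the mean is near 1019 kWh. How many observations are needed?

42

For a mean, the margin of error is E = z·σ/√n, so n = (zσ/E)².
At 92% confidence, z = 1.751.
E = 2% of 1019 = 20.38 kWh.
n = (1.751 × 75 / 20.38)² = 41.52
Round up: n = 42.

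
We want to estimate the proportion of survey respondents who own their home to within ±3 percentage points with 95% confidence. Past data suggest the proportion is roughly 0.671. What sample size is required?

For a proportion with margin E = 0.03 at 95% confidence, z = 1.960.
n = p̂(1−p̂)(z/E)² = 0.671 × 0.329 × (1.960/0.03)² = 942.30
Round up: n = 943.

n = 943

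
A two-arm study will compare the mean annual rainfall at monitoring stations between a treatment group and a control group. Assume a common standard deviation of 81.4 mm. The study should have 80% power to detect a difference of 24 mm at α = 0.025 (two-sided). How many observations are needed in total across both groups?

438 total

For two equal groups, n per group = 2·((z_{α/2} + z_β)·σ/δ)².
z_{α/2} = 2.241; z_β = 0.842 (power 80%).
n = 2 × (3.083 × 81.4 / 24)² = 2 × 109.34 = 218.68
Round up: n = 219 per group.
Total across both groups: 2 × 219 = 438.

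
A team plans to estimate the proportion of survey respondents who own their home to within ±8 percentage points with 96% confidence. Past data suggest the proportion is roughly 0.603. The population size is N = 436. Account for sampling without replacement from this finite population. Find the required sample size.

117

For a proportion with margin E = 0.08 at 96% confidence, z = 2.054.
n = p̂(1−p̂)(z/E)² = 0.603 × 0.397 × (2.054/0.08)² = 157.81 — call this n₀.
Finite-population correction with N = 436: n = n₀ / (1 + (n₀−1)/N) = 157.81 / 1.36 = 116.04
Round up: n = 117.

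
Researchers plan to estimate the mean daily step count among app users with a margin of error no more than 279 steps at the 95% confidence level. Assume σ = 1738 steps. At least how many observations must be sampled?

150

For a mean, the margin of error is E = z·σ/√n, so n = (zσ/E)².
At 95% confidence, z = 1.960.
n = (1.960 × 1738 / 279)² = 149.07
Round up: n = 150.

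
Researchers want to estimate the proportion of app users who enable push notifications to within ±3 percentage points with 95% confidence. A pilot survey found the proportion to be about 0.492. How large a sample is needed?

1067

For a proportion with margin E = 0.03 at 95% confidence, z = 1.960.
n = p̂(1−p̂)(z/E)² = 0.492 × 0.508 × (1.960/0.03)² = 1066.84
Round up: n = 1067.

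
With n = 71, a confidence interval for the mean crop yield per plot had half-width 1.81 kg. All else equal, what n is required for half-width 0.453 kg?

n = 1134

Margin of error scales as 1/√n, so n₂ = n₁·(E₁/E₂)².
n₂ = 71 × (1.81/0.453)² = 71 × 15.96 = 1133.16
Round up: n₂ = 1134.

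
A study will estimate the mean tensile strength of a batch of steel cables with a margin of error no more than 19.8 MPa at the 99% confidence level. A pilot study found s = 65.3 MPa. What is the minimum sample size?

For a mean, the margin of error is E = z·σ/√n, so n = (zσ/E)².
At 99% confidence, z = 2.576.
n = (2.576 × 65.3 / 19.8)² = 72.18
Round up: n = 73.

73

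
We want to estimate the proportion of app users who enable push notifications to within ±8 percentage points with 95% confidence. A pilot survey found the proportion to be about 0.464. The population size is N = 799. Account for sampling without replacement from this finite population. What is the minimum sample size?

For a proportion with margin E = 0.08 at 95% confidence, z = 1.960.
n = p̂(1−p̂)(z/E)² = 0.464 × 0.536 × (1.960/0.08)² = 149.28 — call this n₀.
Finite-population correction with N = 799: n = n₀ / (1 + (n₀−1)/N) = 149.28 / 1.186 = 125.87
Round up: n = 126.

n = 126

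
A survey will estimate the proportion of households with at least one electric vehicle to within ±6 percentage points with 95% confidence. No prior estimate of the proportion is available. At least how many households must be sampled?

For a proportion with margin E = 0.06 at 95% confidence, z = 1.960.
With no prior estimate, use p = 0.5, which maximizes p(1−p) at 0.25.
n = 0.25 × (z/E)² = 0.25 × (1.960/0.06)² = 266.78
Round up: n = 267.

n = 267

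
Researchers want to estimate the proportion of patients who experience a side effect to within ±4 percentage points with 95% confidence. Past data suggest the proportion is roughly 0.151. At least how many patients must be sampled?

For a proportion with margin E = 0.04 at 95% confidence, z = 1.960.
n = p̂(1−p̂)(z/E)² = 0.151 × 0.849 × (1.960/0.04)² = 307.81
Round up: n = 308.

308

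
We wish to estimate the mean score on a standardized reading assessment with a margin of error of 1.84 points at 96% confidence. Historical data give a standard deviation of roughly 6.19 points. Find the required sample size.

48

For a mean, the margin of error is E = z·σ/√n, so n = (zσ/E)².
At 96% confidence, z = 2.054.
n = (2.054 × 6.19 / 1.84)² = 47.75
Round up: n = 48.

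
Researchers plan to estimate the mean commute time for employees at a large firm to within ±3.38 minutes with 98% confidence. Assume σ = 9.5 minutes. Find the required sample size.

For a mean, the margin of error is E = z·σ/√n, so n = (zσ/E)².
At 98% confidence, z = 2.326.
n = (2.326 × 9.5 / 3.38)² = 42.74
Round up: n = 43.

43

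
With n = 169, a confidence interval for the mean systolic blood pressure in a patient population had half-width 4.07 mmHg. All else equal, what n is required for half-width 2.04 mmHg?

673

Margin of error scales as 1/√n, so n₂ = n₁·(E₁/E₂)².
n₂ = 169 × (4.07/2.04)² = 169 × 3.98 = 672.62
Round up: n₂ = 673.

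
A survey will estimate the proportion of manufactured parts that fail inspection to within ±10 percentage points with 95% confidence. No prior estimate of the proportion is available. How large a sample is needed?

For a proportion with margin E = 0.1 at 95% confidence, z = 1.960.
With no prior estimate, use p = 0.5, which maximizes p(1−p) at 0.25.
n = 0.25 × (z/E)² = 0.25 × (1.960/0.1)² = 96.04
Round up: n = 97.

97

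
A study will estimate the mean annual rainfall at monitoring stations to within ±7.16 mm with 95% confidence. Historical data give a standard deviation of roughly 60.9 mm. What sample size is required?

278

For a mean, the margin of error is E = z·σ/√n, so n = (zσ/E)².
At 95% confidence, z = 1.960.
n = (1.960 × 60.9 / 7.16)² = 277.92
Round up: n = 278.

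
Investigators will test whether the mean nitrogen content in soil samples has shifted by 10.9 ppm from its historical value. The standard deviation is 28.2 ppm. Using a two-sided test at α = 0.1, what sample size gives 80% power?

For a one-sample z-test, n = ((z_{α/2} + z_β)·σ/δ)².
z_{α/2} = 1.645 (two-sided α = 0.1); z_β = 0.842 (power 80% → β = 0.2).
n = (2.487 × 28.2 / 10.9)² = 41.40
Round up: n = 42.

42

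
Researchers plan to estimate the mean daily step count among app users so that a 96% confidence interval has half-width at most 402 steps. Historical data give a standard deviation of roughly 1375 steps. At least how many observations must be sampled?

For a mean, the margin of error is E = z·σ/√n, so n = (zσ/E)².
At 96% confidence, z = 2.054.
n = (2.054 × 1375 / 402)² = 49.36
Round up: n = 50.

50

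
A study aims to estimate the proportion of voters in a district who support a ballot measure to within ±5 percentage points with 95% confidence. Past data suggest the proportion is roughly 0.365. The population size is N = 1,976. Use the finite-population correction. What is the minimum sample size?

For a proportion with margin E = 0.05 at 95% confidence, z = 1.960.
n = p̂(1−p̂)(z/E)² = 0.365 × 0.635 × (1.960/0.05)² = 356.15 — call this n₀.
Finite-population correction with N = 1,976: n = n₀ / (1 + (n₀−1)/N) = 356.15 / 1.18 = 301.82
Round up: n = 302.

302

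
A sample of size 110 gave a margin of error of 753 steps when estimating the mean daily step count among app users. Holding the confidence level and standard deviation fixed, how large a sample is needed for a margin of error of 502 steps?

248

Margin of error scales as 1/√n, so n₂ = n₁·(E₁/E₂)².
n₂ = 110 × (753/502)² = 110 × 2.25 = 247.50
Round up: n₂ = 248.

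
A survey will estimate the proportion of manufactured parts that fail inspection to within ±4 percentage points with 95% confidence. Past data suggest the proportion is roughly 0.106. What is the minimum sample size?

228

For a proportion with margin E = 0.04 at 95% confidence, z = 1.960.
n = p̂(1−p̂)(z/E)² = 0.106 × 0.894 × (1.960/0.04)² = 227.53
Round up: n = 228.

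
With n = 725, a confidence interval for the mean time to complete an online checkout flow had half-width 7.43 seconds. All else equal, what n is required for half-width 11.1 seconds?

Margin of error scales as 1/√n, so n₂ = n₁·(E₁/E₂)².
n₂ = 725 × (7.43/11.1)² = 725 × 0.4481 = 324.87
Round up: n₂ = 325.

325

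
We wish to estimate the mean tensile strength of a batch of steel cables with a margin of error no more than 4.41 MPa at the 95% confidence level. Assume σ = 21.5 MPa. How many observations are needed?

For a mean, the margin of error is E = z·σ/√n, so n = (zσ/E)².
At 95% confidence, z = 1.960.
n = (1.960 × 21.5 / 4.41)² = 91.31
Round up: n = 92.

92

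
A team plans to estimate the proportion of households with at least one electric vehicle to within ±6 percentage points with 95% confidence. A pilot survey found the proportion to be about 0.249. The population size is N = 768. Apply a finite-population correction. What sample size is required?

For a proportion with margin E = 0.06 at 95% confidence, z = 1.960.
n = p̂(1−p̂)(z/E)² = 0.249 × 0.751 × (1.960/0.06)² = 199.55 — call this n₀.
Finite-population correction with N = 768: n = n₀ / (1 + (n₀−1)/N) = 199.55 / 1.259 = 158.50
Round up: n = 159.

159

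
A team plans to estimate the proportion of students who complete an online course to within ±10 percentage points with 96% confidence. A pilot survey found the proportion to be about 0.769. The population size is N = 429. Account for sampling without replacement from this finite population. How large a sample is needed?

For a proportion with margin E = 0.1 at 96% confidence, z = 2.054.
n = p̂(1−p̂)(z/E)² = 0.769 × 0.231 × (2.054/0.1)² = 74.94 — call this n₀.
Finite-population correction with N = 429: n = n₀ / (1 + (n₀−1)/N) = 74.94 / 1.172 = 63.94
Round up: n = 64.

64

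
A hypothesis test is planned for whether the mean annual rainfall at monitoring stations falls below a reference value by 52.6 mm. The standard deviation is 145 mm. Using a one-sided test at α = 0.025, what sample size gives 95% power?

For a one-sample z-test, n = ((z_α + z_β)·σ/δ)².
z_α = 1.960 (one-sided α = 0.025); z_β = 1.645 (power 95% → β = 0.05).
n = (3.605 × 145 / 52.6)² = 98.76
Round up: n = 99.

99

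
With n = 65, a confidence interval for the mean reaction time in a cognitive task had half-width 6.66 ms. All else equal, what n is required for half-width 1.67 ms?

n = 1034

Margin of error scales as 1/√n, so n₂ = n₁·(E₁/E₂)².
n₂ = 65 × (6.66/1.67)² = 65 × 15.9 = 1033.50
Round up: n₂ = 1034.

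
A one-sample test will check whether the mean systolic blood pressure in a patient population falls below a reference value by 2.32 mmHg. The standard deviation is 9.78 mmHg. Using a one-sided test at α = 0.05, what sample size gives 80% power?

n = 110

For a one-sample z-test, n = ((z_α + z_β)·σ/δ)².
z_α = 1.645 (one-sided α = 0.05); z_β = 0.842 (power 80% → β = 0.2).
n = (2.487 × 9.78 / 2.32)² = 109.91
Round up: n = 110.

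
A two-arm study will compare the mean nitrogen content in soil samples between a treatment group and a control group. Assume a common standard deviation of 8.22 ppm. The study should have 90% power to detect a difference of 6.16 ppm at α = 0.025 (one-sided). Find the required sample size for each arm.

38 per group

For two equal groups, n per group = 2·((z_α + z_β)·σ/δ)².
z_α = 1.960; z_β = 1.282 (power 90%).
n = 2 × (3.242 × 8.22 / 6.16)² = 2 × 18.72 = 37.44
Round up: n = 38 per group.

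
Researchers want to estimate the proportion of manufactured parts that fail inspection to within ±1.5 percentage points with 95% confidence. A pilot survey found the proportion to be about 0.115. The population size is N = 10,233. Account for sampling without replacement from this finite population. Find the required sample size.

1486

For a proportion with margin E = 0.015 at 95% confidence, z = 1.960.
n = p̂(1−p̂)(z/E)² = 0.115 × 0.885 × (1.960/0.015)² = 1737.68 — call this n₀.
Finite-population correction with N = 10,233: n = n₀ / (1 + (n₀−1)/N) = 1737.68 / 1.17 = 1485.20
Round up: n = 1486.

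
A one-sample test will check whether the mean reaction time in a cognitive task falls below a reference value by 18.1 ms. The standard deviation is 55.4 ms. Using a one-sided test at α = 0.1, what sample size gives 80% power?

43

For a one-sample z-test, n = ((z_α + z_β)·σ/δ)².
z_α = 1.282 (one-sided α = 0.1); z_β = 0.842 (power 80% → β = 0.2).
n = (2.124 × 55.4 / 18.1)² = 42.26
Round up: n = 43.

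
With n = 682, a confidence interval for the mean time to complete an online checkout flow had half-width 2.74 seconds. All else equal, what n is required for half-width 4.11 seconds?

n = 304

Margin of error scales as 1/√n, so n₂ = n₁·(E₁/E₂)².
n₂ = 682 × (2.74/4.11)² = 682 × 0.4444 = 303.08
Round up: n₂ = 304.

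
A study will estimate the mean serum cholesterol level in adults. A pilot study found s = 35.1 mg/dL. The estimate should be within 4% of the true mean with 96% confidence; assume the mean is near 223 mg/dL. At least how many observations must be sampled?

For a mean, the margin of error is E = z·σ/√n, so n = (zσ/E)².
At 96% confidence, z = 2.054.
E = 4% of 223 = 8.92 mg/dL.
n = (2.054 × 35.1 / 8.92)² = 65.33
Round up: n = 66.

66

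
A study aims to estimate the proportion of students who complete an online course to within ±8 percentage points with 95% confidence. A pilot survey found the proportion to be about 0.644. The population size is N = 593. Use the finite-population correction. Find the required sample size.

112

For a proportion with margin E = 0.08 at 95% confidence, z = 1.960.
n = p̂(1−p̂)(z/E)² = 0.644 × 0.356 × (1.960/0.08)² = 137.62 — call this n₀.
Finite-population correction with N = 593: n = n₀ / (1 + (n₀−1)/N) = 137.62 / 1.23 = 111.89
Round up: n = 112.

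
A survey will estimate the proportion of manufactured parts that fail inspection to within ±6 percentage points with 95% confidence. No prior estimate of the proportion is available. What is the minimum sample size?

For a proportion with margin E = 0.06 at 95% confidence, z = 1.960.
With no prior estimate, use p = 0.5, which maximizes p(1−p) at 0.25.
n = 0.25 × (z/E)² = 0.25 × (1.960/0.06)² = 266.78
Round up: n = 267.

267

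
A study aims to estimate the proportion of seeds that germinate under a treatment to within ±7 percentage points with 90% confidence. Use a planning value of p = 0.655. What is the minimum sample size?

n = 125

For a proportion with margin E = 0.07 at 90% confidence, z = 1.645.
n = p̂(1−p̂)(z/E)² = 0.655 × 0.345 × (1.645/0.07)² = 124.79
Round up: n = 125.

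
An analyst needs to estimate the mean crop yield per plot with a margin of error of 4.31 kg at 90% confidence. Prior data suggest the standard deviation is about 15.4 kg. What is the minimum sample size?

For a mean, the margin of error is E = z·σ/√n, so n = (zσ/E)².
At 90% confidence, z = 1.645.
n = (1.645 × 15.4 / 4.31)² = 34.55
Round up: n = 35.

35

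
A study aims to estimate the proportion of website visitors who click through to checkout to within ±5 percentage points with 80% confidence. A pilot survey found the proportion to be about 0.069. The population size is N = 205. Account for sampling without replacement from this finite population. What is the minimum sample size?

For a proportion with margin E = 0.05 at 80% confidence, z = 1.282.
n = p̂(1−p̂)(z/E)² = 0.069 × 0.931 × (1.282/0.05)² = 42.23 — call this n₀.
Finite-population correction with N = 205: n = n₀ / (1 + (n₀−1)/N) = 42.23 / 1.201 = 35.16
Round up: n = 36.

36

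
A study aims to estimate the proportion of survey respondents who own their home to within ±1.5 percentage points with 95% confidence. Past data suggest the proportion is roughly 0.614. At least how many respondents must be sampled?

For a proportion with margin E = 0.015 at 95% confidence, z = 1.960.
n = p̂(1−p̂)(z/E)² = 0.614 × 0.386 × (1.960/0.015)² = 4046.55
Round up: n = 4047.

4047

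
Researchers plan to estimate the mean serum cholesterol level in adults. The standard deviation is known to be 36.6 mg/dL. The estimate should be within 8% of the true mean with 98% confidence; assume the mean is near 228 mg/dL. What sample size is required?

For a mean, the margin of error is E = z·σ/√n, so n = (zσ/E)².
At 98% confidence, z = 2.326.
E = 8% of 228 = 18.24 mg/dL.
n = (2.326 × 36.6 / 18.24)² = 21.78
Round up: n = 22.

22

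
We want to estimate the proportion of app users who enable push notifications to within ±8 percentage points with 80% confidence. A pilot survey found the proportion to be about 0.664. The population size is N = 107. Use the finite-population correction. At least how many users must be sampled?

For a proportion with margin E = 0.08 at 80% confidence, z = 1.282.
n = p̂(1−p̂)(z/E)² = 0.664 × 0.336 × (1.282/0.08)² = 57.29 — call this n₀.
Finite-population correction with N = 107: n = n₀ / (1 + (n₀−1)/N) = 57.29 / 1.526 = 37.54
Round up: n = 38.

38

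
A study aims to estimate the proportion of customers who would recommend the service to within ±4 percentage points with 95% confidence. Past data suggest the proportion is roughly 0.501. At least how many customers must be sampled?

For a proportion with margin E = 0.04 at 95% confidence, z = 1.960.
n = p̂(1−p̂)(z/E)² = 0.501 × 0.499 × (1.960/0.04)² = 600.25
Round up: n = 601.

n = 601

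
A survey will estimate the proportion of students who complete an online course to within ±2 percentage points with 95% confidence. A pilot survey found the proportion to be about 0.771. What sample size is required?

For a proportion with margin E = 0.02 at 95% confidence, z = 1.960.
n = p̂(1−p̂)(z/E)² = 0.771 × 0.229 × (1.960/0.02)² = 1695.67
Round up: n = 1696.

1696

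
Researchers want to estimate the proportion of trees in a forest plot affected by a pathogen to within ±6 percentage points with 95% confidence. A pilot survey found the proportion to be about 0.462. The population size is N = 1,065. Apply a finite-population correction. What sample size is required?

n = 213

For a proportion with margin E = 0.06 at 95% confidence, z = 1.960.
n = p̂(1−p̂)(z/E)² = 0.462 × 0.538 × (1.960/0.06)² = 265.24 — call this n₀.
Finite-population correction with N = 1,065: n = n₀ / (1 + (n₀−1)/N) = 265.24 / 1.248 = 212.53
Round up: n = 213.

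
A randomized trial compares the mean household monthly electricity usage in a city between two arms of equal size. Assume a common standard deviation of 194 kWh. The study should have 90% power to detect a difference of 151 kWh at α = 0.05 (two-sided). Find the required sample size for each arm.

35 per group

For two equal groups, n per group = 2·((z_{α/2} + z_β)·σ/δ)².
z_{α/2} = 1.960; z_β = 1.282 (power 90%).
n = 2 × (3.242 × 194 / 151)² = 2 × 17.35 = 34.70
Round up: n = 35 per group.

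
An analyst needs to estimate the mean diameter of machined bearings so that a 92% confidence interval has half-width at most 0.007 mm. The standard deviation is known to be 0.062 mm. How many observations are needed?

For a mean, the margin of error is E = z·σ/√n, so n = (zσ/E)².
At 92% confidence, z = 1.751.
n = (1.751 × 0.062 / 0.007)² = 240.52
Round up: n = 241.

241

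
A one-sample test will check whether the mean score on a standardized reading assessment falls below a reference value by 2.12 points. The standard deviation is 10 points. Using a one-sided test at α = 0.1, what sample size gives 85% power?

For a one-sample z-test, n = ((z_α + z_β)·σ/δ)².
z_α = 1.282 (one-sided α = 0.1); z_β = 1.036 (power 85% → β = 0.15).
n = (2.318 × 10 / 2.12)² = 119.55
Round up: n = 120.

120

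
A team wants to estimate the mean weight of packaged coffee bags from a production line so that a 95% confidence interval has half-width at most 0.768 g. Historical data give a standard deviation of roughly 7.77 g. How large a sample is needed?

For a mean, the margin of error is E = z·σ/√n, so n = (zσ/E)².
At 95% confidence, z = 1.960.
n = (1.960 × 7.77 / 0.768)² = 393.22
Round up: n = 394.

n = 394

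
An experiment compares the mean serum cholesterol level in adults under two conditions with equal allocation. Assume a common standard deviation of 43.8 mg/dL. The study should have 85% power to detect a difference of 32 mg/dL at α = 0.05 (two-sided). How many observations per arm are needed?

34 per group

For two equal groups, n per group = 2·((z_{α/2} + z_β)·σ/δ)².
z_{α/2} = 1.960; z_β = 1.036 (power 85%).
n = 2 × (2.996 × 43.8 / 32)² = 2 × 16.82 = 33.64
Round up: n = 34 per group.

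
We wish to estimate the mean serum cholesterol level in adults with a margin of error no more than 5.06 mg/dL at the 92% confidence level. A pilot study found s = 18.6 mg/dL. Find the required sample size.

For a mean, the margin of error is E = z·σ/√n, so n = (zσ/E)².
At 92% confidence, z = 1.751.
n = (1.751 × 18.6 / 5.06)² = 41.43
Round up: n = 42.

42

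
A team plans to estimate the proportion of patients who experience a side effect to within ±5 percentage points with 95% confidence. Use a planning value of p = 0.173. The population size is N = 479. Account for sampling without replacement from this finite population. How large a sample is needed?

151

For a proportion with margin E = 0.05 at 95% confidence, z = 1.960.
n = p̂(1−p̂)(z/E)² = 0.173 × 0.827 × (1.960/0.05)² = 219.85 — call this n₀.
Finite-population correction with N = 479: n = n₀ / (1 + (n₀−1)/N) = 219.85 / 1.457 = 150.89
Round up: n = 151.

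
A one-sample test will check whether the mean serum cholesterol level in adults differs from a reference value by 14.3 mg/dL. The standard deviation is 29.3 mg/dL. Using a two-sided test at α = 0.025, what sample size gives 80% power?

For a one-sample z-test, n = ((z_{α/2} + z_β)·σ/δ)².
z_{α/2} = 2.241 (two-sided α = 0.025); z_β = 0.842 (power 80% → β = 0.2).
n = (3.083 × 29.3 / 14.3)² = 39.90
Round up: n = 40.

40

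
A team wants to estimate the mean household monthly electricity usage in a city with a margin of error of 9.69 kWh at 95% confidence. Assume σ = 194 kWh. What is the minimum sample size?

For a mean, the margin of error is E = z·σ/√n, so n = (zσ/E)².
At 95% confidence, z = 1.960.
n = (1.960 × 194 / 9.69)² = 1539.81
Round up: n = 1540.

1540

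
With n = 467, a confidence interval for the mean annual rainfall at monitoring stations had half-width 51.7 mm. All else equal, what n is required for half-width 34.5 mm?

Margin of error scales as 1/√n, so n₂ = n₁·(E₁/E₂)².
n₂ = 467 × (51.7/34.5)² = 467 × 2.246 = 1048.88
Round up: n₂ = 1049.

1049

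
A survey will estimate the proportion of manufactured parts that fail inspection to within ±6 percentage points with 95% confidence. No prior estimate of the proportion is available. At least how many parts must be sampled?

n = 267

For a proportion with margin E = 0.06 at 95% confidence, z = 1.960.
With no prior estimate, use p = 0.5, which maximizes p(1−p) at 0.25.
n = 0.25 × (z/E)² = 0.25 × (1.960/0.06)² = 266.78
Round up: n = 267.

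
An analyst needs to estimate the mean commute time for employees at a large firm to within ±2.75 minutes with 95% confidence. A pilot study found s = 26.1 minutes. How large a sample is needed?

For a mean, the margin of error is E = z·σ/√n, so n = (zσ/E)².
At 95% confidence, z = 1.960.
n = (1.960 × 26.1 / 2.75)² = 346.04
Round up: n = 347.

347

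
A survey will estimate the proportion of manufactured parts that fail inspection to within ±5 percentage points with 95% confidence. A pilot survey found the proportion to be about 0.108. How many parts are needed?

149

For a proportion with margin E = 0.05 at 95% confidence, z = 1.960.
n = p̂(1−p̂)(z/E)² = 0.108 × 0.892 × (1.960/0.05)² = 148.03
Round up: n = 149.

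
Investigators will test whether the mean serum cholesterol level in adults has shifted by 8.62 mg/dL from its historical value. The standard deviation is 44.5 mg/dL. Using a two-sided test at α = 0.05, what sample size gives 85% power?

For a one-sample z-test, n = ((z_{α/2} + z_β)·σ/δ)².
z_{α/2} = 1.960 (two-sided α = 0.05); z_β = 1.036 (power 85% → β = 0.15).
n = (2.996 × 44.5 / 8.62)² = 239.22
Round up: n = 240.

240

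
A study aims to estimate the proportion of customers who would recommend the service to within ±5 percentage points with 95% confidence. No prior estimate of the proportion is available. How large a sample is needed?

385

For a proportion with margin E = 0.05 at 95% confidence, z = 1.960.
With no prior estimate, use p = 0.5, which maximizes p(1−p) at 0.25.
n = 0.25 × (z/E)² = 0.25 × (1.960/0.05)² = 384.16
Round up: n = 385.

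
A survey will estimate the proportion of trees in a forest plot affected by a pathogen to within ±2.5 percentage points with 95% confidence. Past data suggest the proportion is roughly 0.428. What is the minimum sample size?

For a proportion with margin E = 0.025 at 95% confidence, z = 1.960.
n = p̂(1−p̂)(z/E)² = 0.428 × 0.572 × (1.960/0.025)² = 1504.78
Round up: n = 1505.

1505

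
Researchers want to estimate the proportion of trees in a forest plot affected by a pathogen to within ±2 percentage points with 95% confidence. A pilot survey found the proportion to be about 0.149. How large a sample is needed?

1218

For a proportion with margin E = 0.02 at 95% confidence, z = 1.960.
n = p̂(1−p̂)(z/E)² = 0.149 × 0.851 × (1.960/0.02)² = 1217.78
Round up: n = 1218.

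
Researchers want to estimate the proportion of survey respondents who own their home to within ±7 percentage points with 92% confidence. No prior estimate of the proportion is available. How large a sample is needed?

157

For a proportion with margin E = 0.07 at 92% confidence, z = 1.751.
With no prior estimate, use p = 0.5, which maximizes p(1−p) at 0.25.
n = 0.25 × (z/E)² = 0.25 × (1.751/0.07)² = 156.43
Round up: n = 157.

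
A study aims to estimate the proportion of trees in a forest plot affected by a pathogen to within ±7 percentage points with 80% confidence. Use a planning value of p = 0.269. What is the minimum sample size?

For a proportion with margin E = 0.07 at 80% confidence, z = 1.282.
n = p̂(1−p̂)(z/E)² = 0.269 × 0.731 × (1.282/0.07)² = 65.96
Round up: n = 66.

66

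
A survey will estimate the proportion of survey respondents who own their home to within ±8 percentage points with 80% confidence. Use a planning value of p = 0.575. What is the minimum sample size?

For a proportion with margin E = 0.08 at 80% confidence, z = 1.282.
n = p̂(1−p̂)(z/E)² = 0.575 × 0.425 × (1.282/0.08)² = 62.76
Round up: n = 63.

63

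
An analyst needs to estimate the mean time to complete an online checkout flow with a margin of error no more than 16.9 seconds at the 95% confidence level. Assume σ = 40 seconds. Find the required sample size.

n = 22

For a mean, the margin of error is E = z·σ/√n, so n = (zσ/E)².
At 95% confidence, z = 1.960.
n = (1.960 × 40 / 16.9)² = 21.52
Round up: n = 22.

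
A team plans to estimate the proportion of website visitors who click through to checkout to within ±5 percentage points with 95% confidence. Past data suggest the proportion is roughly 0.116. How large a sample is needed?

For a proportion with margin E = 0.05 at 95% confidence, z = 1.960.
n = p̂(1−p̂)(z/E)² = 0.116 × 0.884 × (1.960/0.05)² = 157.57
Round up: n = 158.

n = 158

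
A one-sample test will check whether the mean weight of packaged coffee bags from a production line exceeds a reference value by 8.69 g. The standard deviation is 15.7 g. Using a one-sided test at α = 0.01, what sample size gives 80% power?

33

For a one-sample z-test, n = ((z_α + z_β)·σ/δ)².
z_α = 2.326 (one-sided α = 0.01); z_β = 0.842 (power 80% → β = 0.2).
n = (3.168 × 15.7 / 8.69)² = 32.76
Round up: n = 33.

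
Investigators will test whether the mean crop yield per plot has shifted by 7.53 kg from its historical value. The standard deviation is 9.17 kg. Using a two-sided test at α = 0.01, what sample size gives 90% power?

For a one-sample z-test, n = ((z_{α/2} + z_β)·σ/δ)².
z_{α/2} = 2.576 (two-sided α = 0.01); z_β = 1.282 (power 90% → β = 0.1).
n = (3.858 × 9.17 / 7.53)² = 22.07
Round up: n = 23.

23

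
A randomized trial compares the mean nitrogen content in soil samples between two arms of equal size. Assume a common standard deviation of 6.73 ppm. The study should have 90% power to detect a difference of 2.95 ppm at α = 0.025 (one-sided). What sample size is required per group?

110 per group

For two equal groups, n per group = 2·((z_α + z_β)·σ/δ)².
z_α = 1.960; z_β = 1.282 (power 90%).
n = 2 × (3.242 × 6.73 / 2.95)² = 2 × 54.70 = 109.40
Round up: n = 110 per group.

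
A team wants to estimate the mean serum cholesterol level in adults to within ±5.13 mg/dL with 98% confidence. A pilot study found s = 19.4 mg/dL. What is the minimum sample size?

n = 78

For a mean, the margin of error is E = z·σ/√n, so n = (zσ/E)².
At 98% confidence, z = 2.326.
n = (2.326 × 19.4 / 5.13)² = 77.37
Round up: n = 78.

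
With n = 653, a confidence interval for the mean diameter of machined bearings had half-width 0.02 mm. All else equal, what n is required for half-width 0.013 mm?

1546

Margin of error scales as 1/√n, so n₂ = n₁·(E₁/E₂)².
n₂ = 653 × (0.02/0.013)² = 653 × 2.367 = 1545.65
Round up: n₂ = 1546.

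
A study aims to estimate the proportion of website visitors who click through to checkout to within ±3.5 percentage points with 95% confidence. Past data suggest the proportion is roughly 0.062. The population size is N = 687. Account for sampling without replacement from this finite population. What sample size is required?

145

For a proportion with margin E = 0.035 at 95% confidence, z = 1.960.
n = p̂(1−p̂)(z/E)² = 0.062 × 0.938 × (1.960/0.035)² = 182.38 — call this n₀.
Finite-population correction with N = 687: n = n₀ / (1 + (n₀−1)/N) = 182.38 / 1.264 = 144.29
Round up: n = 145.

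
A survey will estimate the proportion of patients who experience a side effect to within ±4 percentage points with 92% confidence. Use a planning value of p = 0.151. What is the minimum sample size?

246

For a proportion with margin E = 0.04 at 92% confidence, z = 1.751.
n = p̂(1−p̂)(z/E)² = 0.151 × 0.849 × (1.751/0.04)² = 245.66
Round up: n = 246.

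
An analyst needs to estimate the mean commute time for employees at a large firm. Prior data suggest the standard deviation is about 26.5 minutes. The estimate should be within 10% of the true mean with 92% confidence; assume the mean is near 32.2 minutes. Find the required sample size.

For a mean, the margin of error is E = z·σ/√n, so n = (zσ/E)².
At 92% confidence, z = 1.751.
E = 10% of 32.2 = 3.22 minutes.
n = (1.751 × 26.5 / 3.22)² = 207.66
Round up: n = 208.

208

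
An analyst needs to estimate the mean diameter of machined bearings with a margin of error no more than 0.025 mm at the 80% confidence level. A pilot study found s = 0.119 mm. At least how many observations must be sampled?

For a mean, the margin of error is E = z·σ/√n, so n = (zσ/E)².
At 80% confidence, z = 1.282.
n = (1.282 × 0.119 / 0.025)² = 37.24
Round up: n = 38.

n = 38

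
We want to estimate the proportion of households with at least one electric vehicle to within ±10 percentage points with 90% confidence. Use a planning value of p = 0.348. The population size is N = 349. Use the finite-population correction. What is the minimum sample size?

For a proportion with margin E = 0.1 at 90% confidence, z = 1.645.
n = p̂(1−p̂)(z/E)² = 0.348 × 0.652 × (1.645/0.1)² = 61.40 — call this n₀.
Finite-population correction with N = 349: n = n₀ / (1 + (n₀−1)/N) = 61.40 / 1.173 = 52.34
Round up: n = 53.

53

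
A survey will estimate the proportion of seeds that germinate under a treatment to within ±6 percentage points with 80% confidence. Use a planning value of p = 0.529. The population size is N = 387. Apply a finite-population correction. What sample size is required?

For a proportion with margin E = 0.06 at 80% confidence, z = 1.282.
n = p̂(1−p̂)(z/E)² = 0.529 × 0.471 × (1.282/0.06)² = 113.75 — call this n₀.
Finite-population correction with N = 387: n = n₀ / (1 + (n₀−1)/N) = 113.75 / 1.291 = 88.11
Round up: n = 89.

89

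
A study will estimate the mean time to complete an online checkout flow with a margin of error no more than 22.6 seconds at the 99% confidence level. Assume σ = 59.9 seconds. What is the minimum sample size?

For a mean, the margin of error is E = z·σ/√n, so n = (zσ/E)².
At 99% confidence, z = 2.576.
n = (2.576 × 59.9 / 22.6)² = 46.62
Round up: n = 47.

47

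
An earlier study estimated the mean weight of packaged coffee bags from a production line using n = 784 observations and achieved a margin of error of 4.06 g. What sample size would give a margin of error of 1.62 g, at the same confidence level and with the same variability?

4925

Margin of error scales as 1/√n, so n₂ = n₁·(E₁/E₂)².
n₂ = 784 × (4.06/1.62)² = 784 × 6.281 = 4924.30
Round up: n₂ = 4925.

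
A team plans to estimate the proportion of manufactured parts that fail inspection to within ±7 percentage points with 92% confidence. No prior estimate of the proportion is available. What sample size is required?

157

For a proportion with margin E = 0.07 at 92% confidence, z = 1.751.
With no prior estimate, use p = 0.5, which maximizes p(1−p) at 0.25.
n = 0.25 × (z/E)² = 0.25 × (1.751/0.07)² = 156.43
Round up: n = 157.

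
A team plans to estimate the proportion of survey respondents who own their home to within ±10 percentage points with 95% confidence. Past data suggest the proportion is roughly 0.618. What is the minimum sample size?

91

For a proportion with margin E = 0.1 at 95% confidence, z = 1.960.
n = p̂(1−p̂)(z/E)² = 0.618 × 0.382 × (1.960/0.1)² = 90.69
Round up: n = 91.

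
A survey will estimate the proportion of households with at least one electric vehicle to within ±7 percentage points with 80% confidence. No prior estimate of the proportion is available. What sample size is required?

For a proportion with margin E = 0.07 at 80% confidence, z = 1.282.
With no prior estimate, use p = 0.5, which maximizes p(1−p) at 0.25.
n = 0.25 × (z/E)² = 0.25 × (1.282/0.07)² = 83.85
Round up: n = 84.

84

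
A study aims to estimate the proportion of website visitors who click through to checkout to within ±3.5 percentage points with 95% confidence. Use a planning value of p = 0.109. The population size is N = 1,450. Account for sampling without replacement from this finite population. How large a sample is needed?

n = 252

For a proportion with margin E = 0.035 at 95% confidence, z = 1.960.
n = p̂(1−p̂)(z/E)² = 0.109 × 0.891 × (1.960/0.035)² = 304.57 — call this n₀.
Finite-population correction with N = 1,450: n = n₀ / (1 + (n₀−1)/N) = 304.57 / 1.209 = 251.92
Round up: n = 252.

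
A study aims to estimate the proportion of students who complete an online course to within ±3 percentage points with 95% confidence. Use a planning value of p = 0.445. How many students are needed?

For a proportion with margin E = 0.03 at 95% confidence, z = 1.960.
n = p̂(1−p̂)(z/E)² = 0.445 × 0.555 × (1.960/0.03)² = 1054.20
Round up: n = 1055.

1055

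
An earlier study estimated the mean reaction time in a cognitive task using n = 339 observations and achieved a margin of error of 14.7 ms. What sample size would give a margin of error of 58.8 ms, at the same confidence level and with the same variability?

Margin of error scales as 1/√n, so n₂ = n₁·(E₁/E₂)².
n₂ = 339 × (14.7/58.8)² = 339 × 0.0625 = 21.19
Round up: n₂ = 22.

22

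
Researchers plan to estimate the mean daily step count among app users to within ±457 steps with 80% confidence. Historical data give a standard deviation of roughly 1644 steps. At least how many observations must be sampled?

For a mean, the margin of error is E = z·σ/√n, so n = (zσ/E)².
At 80% confidence, z = 1.282.
n = (1.282 × 1644 / 457)² = 21.27
Round up: n = 22.

n = 22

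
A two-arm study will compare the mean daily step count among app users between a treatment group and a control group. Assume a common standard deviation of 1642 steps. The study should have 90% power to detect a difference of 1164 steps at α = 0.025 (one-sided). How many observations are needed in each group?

For two equal groups, n per group = 2·((z_α + z_β)·σ/δ)².
z_α = 1.960; z_β = 1.282 (power 90%).
n = 2 × (3.242 × 1642 / 1164)² = 2 × 20.92 = 41.84
Round up: n = 42 per group.

42 per group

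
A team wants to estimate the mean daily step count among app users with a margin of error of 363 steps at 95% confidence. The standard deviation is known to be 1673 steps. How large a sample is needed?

82

For a mean, the margin of error is E = z·σ/√n, so n = (zσ/E)².
At 95% confidence, z = 1.960.
n = (1.960 × 1673 / 363)² = 81.60
Round up: n = 82.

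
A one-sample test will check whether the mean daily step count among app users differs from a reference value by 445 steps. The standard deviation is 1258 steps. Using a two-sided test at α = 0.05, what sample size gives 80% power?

For a one-sample z-test, n = ((z_{α/2} + z_β)·σ/δ)².
z_{α/2} = 1.960 (two-sided α = 0.05); z_β = 0.842 (power 80% → β = 0.2).
n = (2.802 × 1258 / 445)² = 62.74
Round up: n = 63.

63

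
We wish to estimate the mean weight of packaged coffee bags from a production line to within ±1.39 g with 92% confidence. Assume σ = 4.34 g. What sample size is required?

30

For a mean, the margin of error is E = z·σ/√n, so n = (zσ/E)².
At 92% confidence, z = 1.751.
n = (1.751 × 4.34 / 1.39)² = 29.89
Round up: n = 30.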